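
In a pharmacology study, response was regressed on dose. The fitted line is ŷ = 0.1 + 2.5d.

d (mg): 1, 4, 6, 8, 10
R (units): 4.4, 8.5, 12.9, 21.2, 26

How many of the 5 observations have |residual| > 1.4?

3

d=1: ŷ = 0.1 + 2.5·1 = 2.6; e = 4.4 − 2.6 = 1.8
d=4: ŷ = 0.1 + 2.5·4 = 10.1; e = 8.5 − 10.1 = -1.6
d=6: ŷ = 0.1 + 2.5·6 = 15.1; e = 12.9 − 15.1 = -2.2
d=8: ŷ = 0.1 + 2.5·8 = 20.1; e = 21.2 − 20.1 = 1.1
d=10: ŷ = 0.1 + 2.5·10 = 25.1; e = 26 − 25.1 = 0.9
|e| > 1.4: d=1 (|e|=1.8), d=4 (|e|=1.6), d=6 (|e|=2.2) → 3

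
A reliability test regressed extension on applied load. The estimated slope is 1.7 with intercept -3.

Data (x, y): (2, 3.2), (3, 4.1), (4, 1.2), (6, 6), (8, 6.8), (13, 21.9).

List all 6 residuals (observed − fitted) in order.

2.8, 2, -2.6, -1.2, -3.8, 2.8

x=2: ŷ = -3 + 1.7·2 = 0.4; r = 3.2 − 0.4 = 2.8
x=3: ŷ = -3 + 1.7·3 = 2.1; r = 4.1 − 2.1 = 2
x=4: ŷ = -3 + 1.7·4 = 3.8; r = 1.2 − 3.8 = -2.6
x=6: ŷ = -3 + 1.7·6 = 7.2; r = 6 − 7.2 = -1.2
x=8: ŷ = -3 + 1.7·8 = 10.6; r = 6.8 − 10.6 = -3.8
x=13: ŷ = -3 + 1.7·13 = 19.1; r = 21.9 − 19.1 = 2.8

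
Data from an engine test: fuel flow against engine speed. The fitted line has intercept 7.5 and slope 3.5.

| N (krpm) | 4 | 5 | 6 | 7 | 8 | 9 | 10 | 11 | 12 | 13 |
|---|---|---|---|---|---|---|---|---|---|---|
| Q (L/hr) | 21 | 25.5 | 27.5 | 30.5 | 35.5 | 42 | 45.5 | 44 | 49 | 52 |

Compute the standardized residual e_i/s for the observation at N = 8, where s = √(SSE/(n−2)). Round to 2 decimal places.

0.00

N=4: ŷ = 7.5 + 3.5·4 = 21.5; e = 21 − 21.5 = -0.5
N=5: ŷ = 7.5 + 3.5·5 = 25; e = 25.5 − 25 = 0.5
N=6: ŷ = 7.5 + 3.5·6 = 28.5; e = 27.5 − 28.5 = -1
N=7: ŷ = 7.5 + 3.5·7 = 32; e = 30.5 − 32 = -1.5
N=8: ŷ = 7.5 + 3.5·8 = 35.5; e = 35.5 − 35.5 = 0
N=9: ŷ = 7.5 + 3.5·9 = 39; e = 42 − 39 = 3
N=10: ŷ = 7.5 + 3.5·10 = 42.5; e = 45.5 − 42.5 = 3
N=11: ŷ = 7.5 + 3.5·11 = 46; e = 44 − 46 = -2
N=12: ŷ = 7.5 + 3.5·12 = 49.5; e = 49 − 49.5 = -0.5
N=13: ŷ = 7.5 + 3.5·13 = 53; e = 52 − 53 = -1
SSE = 0.25 + 0.25 + 1 + 2.25 + 0 + 9 + 9 + 4 + 0.25 + 1 = 27
s = √(27/8) = 1.83712
e/s = 0 / 1.83712 = 0.00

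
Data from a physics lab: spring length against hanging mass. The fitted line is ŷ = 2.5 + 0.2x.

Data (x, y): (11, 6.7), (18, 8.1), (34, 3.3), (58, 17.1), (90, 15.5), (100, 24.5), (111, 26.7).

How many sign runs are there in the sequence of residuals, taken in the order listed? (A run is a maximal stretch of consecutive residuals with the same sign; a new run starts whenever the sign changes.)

5 runs

x=11: ŷ = 2.5 + 0.2·11 = 4.7; e = 6.7 − 4.7 = 2
x=18: ŷ = 2.5 + 0.2·18 = 6.1; e = 8.1 − 6.1 = 2
x=34: ŷ = 2.5 + 0.2·34 = 9.3; e = 3.3 − 9.3 = -6
x=58: ŷ = 2.5 + 0.2·58 = 14.1; e = 17.1 − 14.1 = 3
x=90: ŷ = 2.5 + 0.2·90 = 20.5; e = 15.5 − 20.5 = -5
x=100: ŷ = 2.5 + 0.2·100 = 22.5; e = 24.5 − 22.5 = 2
x=111: ŷ = 2.5 + 0.2·111 = 24.7; e = 26.7 − 24.7 = 2
Signs: + + − + − + +
Runs: +×2, −×1, +×1, −×1, +×2 → 5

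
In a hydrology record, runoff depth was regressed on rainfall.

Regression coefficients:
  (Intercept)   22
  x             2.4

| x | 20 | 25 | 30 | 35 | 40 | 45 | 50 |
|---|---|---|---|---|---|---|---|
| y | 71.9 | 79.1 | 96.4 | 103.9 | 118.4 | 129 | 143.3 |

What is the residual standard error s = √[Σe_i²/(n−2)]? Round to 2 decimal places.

s = 2.24

x=20: ŷ = 22 + 2.4·20 = 70; e = 71.9 − 70 = 1.9
x=25: ŷ = 22 + 2.4·25 = 82; e = 79.1 − 82 = -2.9
x=30: ŷ = 22 + 2.4·30 = 94; e = 96.4 − 94 = 2.4
x=35: ŷ = 22 + 2.4·35 = 106; e = 103.9 − 106 = -2.1
x=40: ŷ = 22 + 2.4·40 = 118; e = 118.4 − 118 = 0.4
x=45: ŷ = 22 + 2.4·45 = 130; e = 129 − 130 = -1
x=50: ŷ = 22 + 2.4·50 = 142; e = 143.3 − 142 = 1.3
SSE = 3.61 + 8.41 + 5.76 + 4.41 + 0.16 + 1 + 1.69 = 25.04
s = √(25.04/5) = √5.008 ≈ 2.24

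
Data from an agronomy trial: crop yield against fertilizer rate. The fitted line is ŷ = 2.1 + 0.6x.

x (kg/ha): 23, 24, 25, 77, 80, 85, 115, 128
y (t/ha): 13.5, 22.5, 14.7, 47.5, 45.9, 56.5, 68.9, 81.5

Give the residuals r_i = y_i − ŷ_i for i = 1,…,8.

-2.4, 6, -2.4, -0.8, -4.2, 3.4, -2.2, 2.6

x=23: ŷ = 2.1 + 0.6·23 = 15.9; r = 13.5 − 15.9 = -2.4
x=24: ŷ = 2.1 + 0.6·24 = 16.5; r = 22.5 − 16.5 = 6
x=25: ŷ = 2.1 + 0.6·25 = 17.1; r = 14.7 − 17.1 = -2.4
x=77: ŷ = 2.1 + 0.6·77 = 48.3; r = 47.5 − 48.3 = -0.8
x=80: ŷ = 2.1 + 0.6·80 = 50.1; r = 45.9 − 50.1 = -4.2
x=85: ŷ = 2.1 + 0.6·85 = 53.1; r = 56.5 − 53.1 = 3.4
x=115: ŷ = 2.1 + 0.6·115 = 71.1; r = 68.9 − 71.1 = -2.2
x=128: ŷ = 2.1 + 0.6·128 = 78.9; r = 81.5 − 78.9 = 2.6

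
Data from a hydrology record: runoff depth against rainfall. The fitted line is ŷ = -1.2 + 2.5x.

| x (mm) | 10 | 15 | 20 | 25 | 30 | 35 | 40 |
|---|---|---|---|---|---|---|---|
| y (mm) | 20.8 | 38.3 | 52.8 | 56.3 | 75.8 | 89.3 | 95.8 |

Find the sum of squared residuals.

x=10: ŷ = -1.2 + 2.5·10 = 23.8; r = 20.8 − 23.8 = -3
x=15: ŷ = -1.2 + 2.5·15 = 36.3; r = 38.3 − 36.3 = 2
x=20: ŷ = -1.2 + 2.5·20 = 48.8; r = 52.8 − 48.8 = 4
x=25: ŷ = -1.2 + 2.5·25 = 61.3; r = 56.3 − 61.3 = -5
x=30: ŷ = -1.2 + 2.5·30 = 73.8; r = 75.8 − 73.8 = 2
x=35: ŷ = -1.2 + 2.5·35 = 86.3; r = 89.3 − 86.3 = 3
x=40: ŷ = -1.2 + 2.5·40 = 98.8; r = 95.8 − 98.8 = -3
SSE = 9 + 4 + 16 + 25 + 4 + 9 + 9 = 76

SSE = 76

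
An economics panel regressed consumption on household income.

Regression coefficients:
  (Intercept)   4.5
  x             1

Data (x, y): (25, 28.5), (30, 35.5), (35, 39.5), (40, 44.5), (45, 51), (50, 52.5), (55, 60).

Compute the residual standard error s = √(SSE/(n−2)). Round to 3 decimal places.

s = 1.304

x=25: ŷ = 4.5 + 25 = 29.5; e = 28.5 − 29.5 = -1
x=30: ŷ = 4.5 + 30 = 34.5; e = 35.5 − 34.5 = 1
x=35: ŷ = 4.5 + 35 = 39.5; e = 39.5 − 39.5 = 0
x=40: ŷ = 4.5 + 40 = 44.5; e = 44.5 − 44.5 = 0
x=45: ŷ = 4.5 + 45 = 49.5; e = 51 − 49.5 = 1.5
x=50: ŷ = 4.5 + 50 = 54.5; e = 52.5 − 54.5 = -2
x=55: ŷ = 4.5 + 55 = 59.5; e = 60 − 59.5 = 0.5
SSE = 1 + 1 + 0 + 0 + 2.25 + 4 + 0.25 = 8.5
s = √(8.5/5) = √1.7 ≈ 1.304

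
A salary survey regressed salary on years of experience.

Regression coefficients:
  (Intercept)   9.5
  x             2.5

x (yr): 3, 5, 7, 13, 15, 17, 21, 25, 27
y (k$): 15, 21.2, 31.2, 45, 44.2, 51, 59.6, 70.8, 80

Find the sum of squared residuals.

x=3: ŷ = 9.5 + 2.5·3 = 17; r = 15 − 17 = -2
x=5: ŷ = 9.5 + 2.5·5 = 22; r = 21.2 − 22 = -0.8
x=7: ŷ = 9.5 + 2.5·7 = 27; r = 31.2 − 27 = 4.2
x=13: ŷ = 9.5 + 2.5·13 = 42; r = 45 − 42 = 3
x=15: ŷ = 9.5 + 2.5·15 = 47; r = 44.2 − 47 = -2.8
x=17: ŷ = 9.5 + 2.5·17 = 52; r = 51 − 52 = -1
x=21: ŷ = 9.5 + 2.5·21 = 62; r = 59.6 − 62 = -2.4
x=25: ŷ = 9.5 + 2.5·25 = 72; r = 70.8 − 72 = -1.2
x=27: ŷ = 9.5 + 2.5·27 = 77; r = 80 − 77 = 3
SSE = 4 + 0.64 + 17.64 + 9 + 7.84 + 1 + 5.76 + 1.44 + 9 = 56.32

SSE = 56.32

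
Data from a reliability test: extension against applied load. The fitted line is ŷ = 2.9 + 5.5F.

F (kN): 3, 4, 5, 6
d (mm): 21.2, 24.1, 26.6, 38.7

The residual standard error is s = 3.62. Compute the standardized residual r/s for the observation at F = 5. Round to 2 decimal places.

ŷ = 2.9 + 5.5·5 = 30.4
r = 26.6 − 30.4 = -3.8
r/s = -3.8 / 3.62 = -1.05

-1.05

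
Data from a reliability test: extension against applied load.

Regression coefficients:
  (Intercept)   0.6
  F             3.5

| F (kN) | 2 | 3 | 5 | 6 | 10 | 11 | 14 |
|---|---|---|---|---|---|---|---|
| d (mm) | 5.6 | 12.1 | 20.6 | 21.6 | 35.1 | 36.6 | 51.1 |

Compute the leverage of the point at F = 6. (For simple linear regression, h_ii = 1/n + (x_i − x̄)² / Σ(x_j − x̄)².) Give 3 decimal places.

F̄ = (2 + 3 + 5 + 6 + 10 + 11 + 14)/7 = 7.28571
Σ(F − F̄)² = 27.9388 + 18.3673 + 5.22449 + 1.65306 + 7.36735 + 13.7959 + 45.0816 = 119.429
h = 1/7 + (-1.28571)²/119.429 = 0.142857 + 0.0138414 = 0.157

h = 0.157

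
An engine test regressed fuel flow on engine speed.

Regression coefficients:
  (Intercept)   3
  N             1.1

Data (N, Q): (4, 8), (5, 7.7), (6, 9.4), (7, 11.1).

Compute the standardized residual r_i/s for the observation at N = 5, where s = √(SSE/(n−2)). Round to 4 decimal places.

N=4: Q̂ = 3 + 1.1·4 = 7.4; r = 8 − 7.4 = 0.6
N=5: Q̂ = 3 + 1.1·5 = 8.5; r = 7.7 − 8.5 = -0.8
N=6: Q̂ = 3 + 1.1·6 = 9.6; r = 9.4 − 9.6 = -0.2
N=7: Q̂ = 3 + 1.1·7 = 10.7; r = 11.1 − 10.7 = 0.4
SSE = 0.36 + 0.64 + 0.04 + 0.16 = 1.2
s = √(1.2/2) = 0.774597
r/s = -0.8 / 0.774597 = -1.0328

-1.0328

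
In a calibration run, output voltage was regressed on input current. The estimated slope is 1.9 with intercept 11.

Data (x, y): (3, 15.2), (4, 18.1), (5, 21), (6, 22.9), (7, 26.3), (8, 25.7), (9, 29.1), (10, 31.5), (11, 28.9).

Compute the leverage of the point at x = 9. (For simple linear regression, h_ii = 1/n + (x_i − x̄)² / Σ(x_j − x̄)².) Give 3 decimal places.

h = 0.178

x̄ = (3 + 4 + 5 + 6 + 7 + 8 + 9 + 10 + 11)/9 = 7
Σ(x − x̄)² = 16 + 9 + 4 + 1 + 0 + 1 + 4 + 9 + 16 = 60
h = 1/9 + (2)²/60 = 0.111111 + 0.0666667 = 0.178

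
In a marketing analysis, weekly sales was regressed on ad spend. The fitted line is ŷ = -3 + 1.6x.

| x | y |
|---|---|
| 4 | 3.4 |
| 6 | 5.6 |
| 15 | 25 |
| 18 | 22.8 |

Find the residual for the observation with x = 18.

ŷ = -3 + 1.6·18 = 25.8
r = 22.8 − 25.8 = -3

r = -3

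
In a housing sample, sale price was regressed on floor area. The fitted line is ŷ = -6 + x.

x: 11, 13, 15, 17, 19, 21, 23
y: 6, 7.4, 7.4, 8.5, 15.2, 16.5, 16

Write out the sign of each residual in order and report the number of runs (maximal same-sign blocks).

4 runs

x=11: ŷ = -6 + 11 = 5; r = 6 − 5 = 1
x=13: ŷ = -6 + 13 = 7; r = 7.4 − 7 = 0.4
x=15: ŷ = -6 + 15 = 9; r = 7.4 − 9 = -1.6
x=17: ŷ = -6 + 17 = 11; r = 8.5 − 11 = -2.5
x=19: ŷ = -6 + 19 = 13; r = 15.2 − 13 = 2.2
x=21: ŷ = -6 + 21 = 15; r = 16.5 − 15 = 1.5
x=23: ŷ = -6 + 23 = 17; r = 16 − 17 = -1
Signs: + + − − + + −
Runs: +×2, −×2, +×2, −×1 → 4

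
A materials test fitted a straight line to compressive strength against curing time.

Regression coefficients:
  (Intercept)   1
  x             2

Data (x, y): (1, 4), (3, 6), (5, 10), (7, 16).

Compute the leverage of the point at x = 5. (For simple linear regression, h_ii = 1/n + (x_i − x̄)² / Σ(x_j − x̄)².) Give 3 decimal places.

x̄ = (1 + 3 + 5 + 7)/4 = 4
Σ(x − x̄)² = 9 + 1 + 1 + 9 = 20
h = 1/4 + (1)²/20 = 0.25 + 0.05 = 0.300

h = 0.300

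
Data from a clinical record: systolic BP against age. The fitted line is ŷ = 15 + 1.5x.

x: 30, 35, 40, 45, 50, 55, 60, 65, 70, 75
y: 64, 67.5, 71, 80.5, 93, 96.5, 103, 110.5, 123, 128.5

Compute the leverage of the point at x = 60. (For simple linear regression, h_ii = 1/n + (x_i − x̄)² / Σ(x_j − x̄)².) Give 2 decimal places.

x̄ = (30 + 35 + 40 + 45 + 50 + 55 + 60 + 65 + 70 + 75)/10 = 52.5
Σ(x − x̄)² = 506.25 + 306.25 + 156.25 + 56.25 + 6.25 + 6.25 + 56.25 + 156.25 + 306.25 + 506.25 = 2062.5
h = 1/10 + (7.5)²/2062.5 = 0.1 + 0.0272727 = 0.13

h = 0.13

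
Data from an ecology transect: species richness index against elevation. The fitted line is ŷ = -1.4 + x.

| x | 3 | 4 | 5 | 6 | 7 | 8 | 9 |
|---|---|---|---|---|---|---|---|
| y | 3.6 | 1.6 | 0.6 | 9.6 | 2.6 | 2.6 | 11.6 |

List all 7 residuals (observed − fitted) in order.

x=3: ŷ = -1.4 + 3 = 1.6; e = 3.6 − 1.6 = 2
x=4: ŷ = -1.4 + 4 = 2.6; e = 1.6 − 2.6 = -1
x=5: ŷ = -1.4 + 5 = 3.6; e = 0.6 − 3.6 = -3
x=6: ŷ = -1.4 + 6 = 4.6; e = 9.6 − 4.6 = 5
x=7: ŷ = -1.4 + 7 = 5.6; e = 2.6 − 5.6 = -3
x=8: ŷ = -1.4 + 8 = 6.6; e = 2.6 − 6.6 = -4
x=9: ŷ = -1.4 + 9 = 7.6; e = 11.6 − 7.6 = 4

2, -1, -3, 5, -3, -4, 4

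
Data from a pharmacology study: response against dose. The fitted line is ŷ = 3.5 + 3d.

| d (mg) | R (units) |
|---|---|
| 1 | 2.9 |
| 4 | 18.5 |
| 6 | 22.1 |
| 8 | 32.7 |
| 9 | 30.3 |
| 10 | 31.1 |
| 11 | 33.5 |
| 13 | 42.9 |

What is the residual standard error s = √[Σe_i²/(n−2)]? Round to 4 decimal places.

s = 3.2741

d=1: ŷ = 3.5 + 3·1 = 6.5; e = 2.9 − 6.5 = -3.6
d=4: ŷ = 3.5 + 3·4 = 15.5; e = 18.5 − 15.5 = 3
d=6: ŷ = 3.5 + 3·6 = 21.5; e = 22.1 − 21.5 = 0.6
d=8: ŷ = 3.5 + 3·8 = 27.5; e = 32.7 − 27.5 = 5.2
d=9: ŷ = 3.5 + 3·9 = 30.5; e = 30.3 − 30.5 = -0.2
d=10: ŷ = 3.5 + 3·10 = 33.5; e = 31.1 − 33.5 = -2.4
d=11: ŷ = 3.5 + 3·11 = 36.5; e = 33.5 − 36.5 = -3
d=13: ŷ = 3.5 + 3·13 = 42.5; e = 42.9 − 42.5 = 0.4
SSE = 12.96 + 9 + 0.36 + 27.04 + 0.04 + 5.76 + 9 + 0.16 = 64.32
s = √(64.32/6) = √10.72 ≈ 3.2741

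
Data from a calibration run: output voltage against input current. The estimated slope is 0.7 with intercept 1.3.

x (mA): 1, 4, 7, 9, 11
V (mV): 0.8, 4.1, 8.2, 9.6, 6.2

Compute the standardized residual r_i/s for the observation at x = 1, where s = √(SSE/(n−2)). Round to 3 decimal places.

-0.500

x=1: V̂ = 1.3 + 0.7·1 = 2; r = 0.8 − 2 = -1.2
x=4: V̂ = 1.3 + 0.7·4 = 4.1; r = 4.1 − 4.1 = 0
x=7: V̂ = 1.3 + 0.7·7 = 6.2; r = 8.2 − 6.2 = 2
x=9: V̂ = 1.3 + 0.7·9 = 7.6; r = 9.6 − 7.6 = 2
x=11: V̂ = 1.3 + 0.7·11 = 9; r = 6.2 − 9 = -2.8
SSE = 1.44 + 0 + 4 + 4 + 7.84 = 17.28
s = √(17.28/3) = 2.4
r/s = -1.2 / 2.4 = -0.500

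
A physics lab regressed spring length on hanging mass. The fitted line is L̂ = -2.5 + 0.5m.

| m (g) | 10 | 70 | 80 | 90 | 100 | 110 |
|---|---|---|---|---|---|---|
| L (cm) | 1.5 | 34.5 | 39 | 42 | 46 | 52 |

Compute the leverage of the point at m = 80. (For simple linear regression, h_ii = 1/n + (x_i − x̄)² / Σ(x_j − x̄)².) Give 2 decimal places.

h = 0.17

m̄ = (10 + 70 + 80 + 90 + 100 + 110)/6 = 76.6667
Σ(m − m̄)² = 4444.44 + 44.4444 + 11.1111 + 177.778 + 544.444 + 1111.11 = 6333.33
h = 1/6 + (3.33333)²/6333.33 = 0.166667 + 0.00175439 = 0.17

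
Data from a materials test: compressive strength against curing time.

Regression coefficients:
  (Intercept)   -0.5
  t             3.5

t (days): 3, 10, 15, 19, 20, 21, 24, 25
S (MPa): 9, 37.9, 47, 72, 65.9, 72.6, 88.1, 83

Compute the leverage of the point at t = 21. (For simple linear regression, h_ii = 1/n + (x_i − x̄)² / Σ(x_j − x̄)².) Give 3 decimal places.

t̄ = (3 + 10 + 15 + 19 + 20 + 21 + 24 + 25)/8 = 17.125
Σ(t − t̄)² = 199.516 + 50.7656 + 4.51562 + 3.51562 + 8.26562 + 15.0156 + 47.2656 + 62.0156 = 390.875
h = 1/8 + (3.875)²/390.875 = 0.125 + 0.0384154 = 0.163

h = 0.163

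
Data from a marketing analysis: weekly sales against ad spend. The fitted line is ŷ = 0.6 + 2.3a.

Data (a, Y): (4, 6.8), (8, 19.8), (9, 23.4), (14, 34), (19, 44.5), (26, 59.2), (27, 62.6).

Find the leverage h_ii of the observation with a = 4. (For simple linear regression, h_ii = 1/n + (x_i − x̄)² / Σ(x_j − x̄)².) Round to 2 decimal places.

ā = (4 + 8 + 9 + 14 + 19 + 26 + 27)/7 = 15.2857
Σ(a − ā)² = 127.367 + 53.0816 + 39.5102 + 1.65306 + 13.7959 + 114.796 + 137.224 = 487.429
h = 1/7 + (-11.2857)²/487.429 = 0.142857 + 0.261305 = 0.40

h = 0.40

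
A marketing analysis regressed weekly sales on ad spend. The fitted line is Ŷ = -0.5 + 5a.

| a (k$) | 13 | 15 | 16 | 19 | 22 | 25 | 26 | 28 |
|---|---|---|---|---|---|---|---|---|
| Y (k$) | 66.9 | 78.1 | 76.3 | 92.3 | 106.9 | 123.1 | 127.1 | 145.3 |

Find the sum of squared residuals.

a=13: Ŷ = -0.5 + 5·13 = 64.5; e = 66.9 − 64.5 = 2.4
a=15: Ŷ = -0.5 + 5·15 = 74.5; e = 78.1 − 74.5 = 3.6
a=16: Ŷ = -0.5 + 5·16 = 79.5; e = 76.3 − 79.5 = -3.2
a=19: Ŷ = -0.5 + 5·19 = 94.5; e = 92.3 − 94.5 = -2.2
a=22: Ŷ = -0.5 + 5·22 = 109.5; e = 106.9 − 109.5 = -2.6
a=25: Ŷ = -0.5 + 5·25 = 124.5; e = 123.1 − 124.5 = -1.4
a=26: Ŷ = -0.5 + 5·26 = 129.5; e = 127.1 − 129.5 = -2.4
a=28: Ŷ = -0.5 + 5·28 = 139.5; e = 145.3 − 139.5 = 5.8
SSE = 5.76 + 12.96 + 10.24 + 4.84 + 6.76 + 1.96 + 5.76 + 33.64 = 81.92

SSE = 81.92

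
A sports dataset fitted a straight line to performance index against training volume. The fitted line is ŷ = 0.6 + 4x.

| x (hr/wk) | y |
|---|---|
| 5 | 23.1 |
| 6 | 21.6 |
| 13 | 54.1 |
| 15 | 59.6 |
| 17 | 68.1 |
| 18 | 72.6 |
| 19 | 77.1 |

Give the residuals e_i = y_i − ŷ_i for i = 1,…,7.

2.5, -3, 1.5, -1, -0.5, 0, 0.5

x=5: ŷ = 0.6 + 4·5 = 20.6; e = 23.1 − 20.6 = 2.5
x=6: ŷ = 0.6 + 4·6 = 24.6; e = 21.6 − 24.6 = -3
x=13: ŷ = 0.6 + 4·13 = 52.6; e = 54.1 − 52.6 = 1.5
x=15: ŷ = 0.6 + 4·15 = 60.6; e = 59.6 − 60.6 = -1
x=17: ŷ = 0.6 + 4·17 = 68.6; e = 68.1 − 68.6 = -0.5
x=18: ŷ = 0.6 + 4·18 = 72.6; e = 72.6 − 72.6 = 0
x=19: ŷ = 0.6 + 4·19 = 76.6; e = 77.1 − 76.6 = 0.5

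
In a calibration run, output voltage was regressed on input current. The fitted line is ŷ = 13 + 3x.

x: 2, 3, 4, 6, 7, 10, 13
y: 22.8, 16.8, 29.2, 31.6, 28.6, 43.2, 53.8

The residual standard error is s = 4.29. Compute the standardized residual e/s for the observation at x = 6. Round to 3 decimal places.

ŷ = 13 + 3·6 = 31
e = 31.6 − 31 = 0.6
e/s = 0.6 / 4.29 = 0.140

0.140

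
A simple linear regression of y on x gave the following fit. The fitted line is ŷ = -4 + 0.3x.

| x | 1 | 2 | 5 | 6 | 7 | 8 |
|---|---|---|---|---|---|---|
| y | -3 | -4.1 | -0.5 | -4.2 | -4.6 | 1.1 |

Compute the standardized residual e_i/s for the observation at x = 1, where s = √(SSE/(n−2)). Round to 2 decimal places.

x=1: ŷ = -4 + 0.3·1 = -3.7; e = -3 − (-3.7) = 0.7
x=2: ŷ = -4 + 0.3·2 = -3.4; e = -4.1 − (-3.4) = -0.7
x=5: ŷ = -4 + 0.3·5 = -2.5; e = -0.5 − (-2.5) = 2
x=6: ŷ = -4 + 0.3·6 = -2.2; e = -4.2 − (-2.2) = -2
x=7: ŷ = -4 + 0.3·7 = -1.9; e = -4.6 − (-1.9) = -2.7
x=8: ŷ = -4 + 0.3·8 = -1.6; e = 1.1 − (-1.6) = 2.7
SSE = 0.49 + 0.49 + 4 + 4 + 7.29 + 7.29 = 23.56
s = √(23.56/4) = 2.42693
e/s = 0.7 / 2.42693 = 0.29

0.29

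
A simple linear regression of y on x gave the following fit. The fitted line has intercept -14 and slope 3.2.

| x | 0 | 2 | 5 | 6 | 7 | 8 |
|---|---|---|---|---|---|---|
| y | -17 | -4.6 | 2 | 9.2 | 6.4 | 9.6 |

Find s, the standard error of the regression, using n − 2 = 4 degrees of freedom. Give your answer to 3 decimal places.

s = 3.240

x=0: ŷ = -14 + 3.2·0 = -14; e = -17 − (-14) = -3
x=2: ŷ = -14 + 3.2·2 = -7.6; e = -4.6 − (-7.6) = 3
x=5: ŷ = -14 + 3.2·5 = 2; e = 2 − 2 = 0
x=6: ŷ = -14 + 3.2·6 = 5.2; e = 9.2 − 5.2 = 4
x=7: ŷ = -14 + 3.2·7 = 8.4; e = 6.4 − 8.4 = -2
x=8: ŷ = -14 + 3.2·8 = 11.6; e = 9.6 − 11.6 = -2
SSE = 9 + 9 + 0 + 16 + 4 + 4 = 42
s = √(42/4) = √10.5 ≈ 3.240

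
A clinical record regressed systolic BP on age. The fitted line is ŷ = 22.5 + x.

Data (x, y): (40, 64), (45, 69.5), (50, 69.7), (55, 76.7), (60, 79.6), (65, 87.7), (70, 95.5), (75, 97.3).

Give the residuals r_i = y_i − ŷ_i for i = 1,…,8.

x=40: ŷ = 22.5 + 40 = 62.5; r = 64 − 62.5 = 1.5
x=45: ŷ = 22.5 + 45 = 67.5; r = 69.5 − 67.5 = 2
x=50: ŷ = 22.5 + 50 = 72.5; r = 69.7 − 72.5 = -2.8
x=55: ŷ = 22.5 + 55 = 77.5; r = 76.7 − 77.5 = -0.8
x=60: ŷ = 22.5 + 60 = 82.5; r = 79.6 − 82.5 = -2.9
x=65: ŷ = 22.5 + 65 = 87.5; r = 87.7 − 87.5 = 0.2
x=70: ŷ = 22.5 + 70 = 92.5; r = 95.5 − 92.5 = 3
x=75: ŷ = 22.5 + 75 = 97.5; r = 97.3 − 97.5 = -0.2

1.5, 2, -2.8, -0.8, -2.9, 0.2, 3, -0.2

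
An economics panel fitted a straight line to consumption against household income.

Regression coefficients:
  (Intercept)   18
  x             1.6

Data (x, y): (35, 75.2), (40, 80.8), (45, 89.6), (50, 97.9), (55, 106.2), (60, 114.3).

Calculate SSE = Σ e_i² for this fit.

SSE = 3.18

x=35: ŷ = 18 + 1.6·35 = 74; e = 75.2 − 74 = 1.2
x=40: ŷ = 18 + 1.6·40 = 82; e = 80.8 − 82 = -1.2
x=45: ŷ = 18 + 1.6·45 = 90; e = 89.6 − 90 = -0.4
x=50: ŷ = 18 + 1.6·50 = 98; e = 97.9 − 98 = -0.1
x=55: ŷ = 18 + 1.6·55 = 106; e = 106.2 − 106 = 0.2
x=60: ŷ = 18 + 1.6·60 = 114; e = 114.3 − 114 = 0.3
SSE = 1.44 + 1.44 + 0.16 + 0.01 + 0.04 + 0.09 = 3.18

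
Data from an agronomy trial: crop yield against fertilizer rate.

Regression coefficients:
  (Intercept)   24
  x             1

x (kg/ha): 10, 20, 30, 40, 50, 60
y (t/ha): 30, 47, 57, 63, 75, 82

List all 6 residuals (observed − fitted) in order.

-4, 3, 3, -1, 1, -2

x=10: ŷ = 24 + 10 = 34; r = 30 − 34 = -4
x=20: ŷ = 24 + 20 = 44; r = 47 − 44 = 3
x=30: ŷ = 24 + 30 = 54; r = 57 − 54 = 3
x=40: ŷ = 24 + 40 = 64; r = 63 − 64 = -1
x=50: ŷ = 24 + 50 = 74; r = 75 − 74 = 1
x=60: ŷ = 24 + 60 = 84; r = 82 − 84 = -2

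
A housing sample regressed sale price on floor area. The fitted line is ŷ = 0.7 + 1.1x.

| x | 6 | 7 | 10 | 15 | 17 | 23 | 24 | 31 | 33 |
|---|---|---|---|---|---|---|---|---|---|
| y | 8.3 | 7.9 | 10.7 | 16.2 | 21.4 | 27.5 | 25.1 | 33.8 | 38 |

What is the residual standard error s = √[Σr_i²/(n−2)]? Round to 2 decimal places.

s = 1.49

x=6: ŷ = 0.7 + 1.1·6 = 7.3; r = 8.3 − 7.3 = 1
x=7: ŷ = 0.7 + 1.1·7 = 8.4; r = 7.9 − 8.4 = -0.5
x=10: ŷ = 0.7 + 1.1·10 = 11.7; r = 10.7 − 11.7 = -1
x=15: ŷ = 0.7 + 1.1·15 = 17.2; r = 16.2 − 17.2 = -1
x=17: ŷ = 0.7 + 1.1·17 = 19.4; r = 21.4 − 19.4 = 2
x=23: ŷ = 0.7 + 1.1·23 = 26; r = 27.5 − 26 = 1.5
x=24: ŷ = 0.7 + 1.1·24 = 27.1; r = 25.1 − 27.1 = -2
x=31: ŷ = 0.7 + 1.1·31 = 34.8; r = 33.8 − 34.8 = -1
x=33: ŷ = 0.7 + 1.1·33 = 37; r = 38 − 37 = 1
SSE = 1 + 0.25 + 1 + 1 + 4 + 2.25 + 4 + 1 + 1 = 15.5
s = √(15.5/7) = √2.21429 ≈ 1.49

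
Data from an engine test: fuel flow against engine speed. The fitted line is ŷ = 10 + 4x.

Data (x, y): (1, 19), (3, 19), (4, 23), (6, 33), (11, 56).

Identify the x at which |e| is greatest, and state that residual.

x=1: ŷ = 10 + 4·1 = 14; e = 19 − 14 = 5
x=3: ŷ = 10 + 4·3 = 22; e = 19 − 22 = -3
x=4: ŷ = 10 + 4·4 = 26; e = 23 − 26 = -3
x=6: ŷ = 10 + 4·6 = 34; e = 33 − 34 = -1
x=11: ŷ = 10 + 4·11 = 54; e = 56 − 54 = 2
Largest |e| is 5 at x = 1, residual 5.

x = 1, e = 5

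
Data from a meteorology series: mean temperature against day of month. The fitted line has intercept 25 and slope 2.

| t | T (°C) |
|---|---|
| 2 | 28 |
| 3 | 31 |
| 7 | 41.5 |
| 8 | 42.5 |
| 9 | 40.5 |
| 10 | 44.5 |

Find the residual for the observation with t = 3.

r = 0

T̂ = 25 + 2·3 = 31
r = 31 − 31 = 0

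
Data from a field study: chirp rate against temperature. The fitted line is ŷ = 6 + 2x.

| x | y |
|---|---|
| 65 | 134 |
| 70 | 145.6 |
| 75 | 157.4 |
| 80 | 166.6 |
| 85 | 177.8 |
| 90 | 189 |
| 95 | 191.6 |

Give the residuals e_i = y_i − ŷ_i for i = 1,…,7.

-2, -0.4, 1.4, 0.6, 1.8, 3, -4.4

x=65: ŷ = 6 + 2·65 = 136; e = 134 − 136 = -2
x=70: ŷ = 6 + 2·70 = 146; e = 145.6 − 146 = -0.4
x=75: ŷ = 6 + 2·75 = 156; e = 157.4 − 156 = 1.4
x=80: ŷ = 6 + 2·80 = 166; e = 166.6 − 166 = 0.6
x=85: ŷ = 6 + 2·85 = 176; e = 177.8 − 176 = 1.8
x=90: ŷ = 6 + 2·90 = 186; e = 189 − 186 = 3
x=95: ŷ = 6 + 2·95 = 196; e = 191.6 − 196 = -4.4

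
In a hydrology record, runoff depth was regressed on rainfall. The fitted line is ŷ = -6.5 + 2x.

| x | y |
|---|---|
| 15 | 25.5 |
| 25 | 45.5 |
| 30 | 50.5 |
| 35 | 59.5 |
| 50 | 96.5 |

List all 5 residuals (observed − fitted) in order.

x=15: ŷ = -6.5 + 2·15 = 23.5; r = 25.5 − 23.5 = 2
x=25: ŷ = -6.5 + 2·25 = 43.5; r = 45.5 − 43.5 = 2
x=30: ŷ = -6.5 + 2·30 = 53.5; r = 50.5 − 53.5 = -3
x=35: ŷ = -6.5 + 2·35 = 63.5; r = 59.5 − 63.5 = -4
x=50: ŷ = -6.5 + 2·50 = 93.5; r = 96.5 − 93.5 = 3

2, 2, -3, -4, 3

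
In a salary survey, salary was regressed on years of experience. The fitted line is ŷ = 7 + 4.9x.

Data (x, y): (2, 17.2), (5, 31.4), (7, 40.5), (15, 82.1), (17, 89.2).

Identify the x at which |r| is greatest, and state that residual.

x = 15, r = 1.6

x=2: ŷ = 7 + 4.9·2 = 16.8; r = 17.2 − 16.8 = 0.4
x=5: ŷ = 7 + 4.9·5 = 31.5; r = 31.4 − 31.5 = -0.1
x=7: ŷ = 7 + 4.9·7 = 41.3; r = 40.5 − 41.3 = -0.8
x=15: ŷ = 7 + 4.9·15 = 80.5; r = 82.1 − 80.5 = 1.6
x=17: ŷ = 7 + 4.9·17 = 90.3; r = 89.2 − 90.3 = -1.1
Largest |r| is 1.6 at x = 15, residual 1.6.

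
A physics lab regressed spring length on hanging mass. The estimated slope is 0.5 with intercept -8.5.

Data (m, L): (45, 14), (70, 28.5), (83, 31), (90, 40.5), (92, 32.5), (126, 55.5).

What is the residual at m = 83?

r = -2

L̂ = -8.5 + 0.5·83 = 33
r = 31 − 33 = -2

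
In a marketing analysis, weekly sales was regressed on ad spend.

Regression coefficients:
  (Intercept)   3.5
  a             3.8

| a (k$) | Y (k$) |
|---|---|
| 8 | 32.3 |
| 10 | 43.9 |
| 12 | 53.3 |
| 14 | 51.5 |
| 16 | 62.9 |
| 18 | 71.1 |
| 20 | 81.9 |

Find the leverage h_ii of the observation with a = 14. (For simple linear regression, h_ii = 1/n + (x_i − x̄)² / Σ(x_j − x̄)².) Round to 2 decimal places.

ā = (8 + 10 + 12 + 14 + 16 + 18 + 20)/7 = 14
Σ(a − ā)² = 36 + 16 + 4 + 0 + 4 + 16 + 36 = 112
h = 1/7 + (0)²/112 = 0.142857 + 0 = 0.14

h = 0.14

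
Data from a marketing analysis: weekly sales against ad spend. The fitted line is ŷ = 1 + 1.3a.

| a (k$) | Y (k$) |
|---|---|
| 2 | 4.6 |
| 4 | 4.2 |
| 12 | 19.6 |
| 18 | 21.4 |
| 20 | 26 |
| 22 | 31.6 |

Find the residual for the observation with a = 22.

ŷ = 1 + 1.3·22 = 29.6
r = 31.6 − 29.6 = 2

r = 2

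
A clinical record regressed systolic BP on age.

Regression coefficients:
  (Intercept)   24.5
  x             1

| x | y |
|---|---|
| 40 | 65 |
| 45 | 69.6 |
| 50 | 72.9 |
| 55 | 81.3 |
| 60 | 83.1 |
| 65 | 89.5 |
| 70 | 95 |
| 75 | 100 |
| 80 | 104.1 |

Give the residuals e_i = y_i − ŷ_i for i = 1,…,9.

0.5, 0.1, -1.6, 1.8, -1.4, 0, 0.5, 0.5, -0.4

x=40: ŷ = 24.5 + 40 = 64.5; e = 65 − 64.5 = 0.5
x=45: ŷ = 24.5 + 45 = 69.5; e = 69.6 − 69.5 = 0.1
x=50: ŷ = 24.5 + 50 = 74.5; e = 72.9 − 74.5 = -1.6
x=55: ŷ = 24.5 + 55 = 79.5; e = 81.3 − 79.5 = 1.8
x=60: ŷ = 24.5 + 60 = 84.5; e = 83.1 − 84.5 = -1.4
x=65: ŷ = 24.5 + 65 = 89.5; e = 89.5 − 89.5 = 0
x=70: ŷ = 24.5 + 70 = 94.5; e = 95 − 94.5 = 0.5
x=75: ŷ = 24.5 + 75 = 99.5; e = 100 − 99.5 = 0.5
x=80: ŷ = 24.5 + 80 = 104.5; e = 104.1 − 104.5 = -0.4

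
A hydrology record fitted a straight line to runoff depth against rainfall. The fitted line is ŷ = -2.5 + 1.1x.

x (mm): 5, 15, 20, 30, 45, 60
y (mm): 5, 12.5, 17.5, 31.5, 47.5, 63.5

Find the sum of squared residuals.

SSE = 11.5

x=5: ŷ = -2.5 + 1.1·5 = 3; e = 5 − 3 = 2
x=15: ŷ = -2.5 + 1.1·15 = 14; e = 12.5 − 14 = -1.5
x=20: ŷ = -2.5 + 1.1·20 = 19.5; e = 17.5 − 19.5 = -2
x=30: ŷ = -2.5 + 1.1·30 = 30.5; e = 31.5 − 30.5 = 1
x=45: ŷ = -2.5 + 1.1·45 = 47; e = 47.5 − 47 = 0.5
x=60: ŷ = -2.5 + 1.1·60 = 63.5; e = 63.5 − 63.5 = 0
SSE = 4 + 2.25 + 4 + 1 + 0.25 + 0 = 11.5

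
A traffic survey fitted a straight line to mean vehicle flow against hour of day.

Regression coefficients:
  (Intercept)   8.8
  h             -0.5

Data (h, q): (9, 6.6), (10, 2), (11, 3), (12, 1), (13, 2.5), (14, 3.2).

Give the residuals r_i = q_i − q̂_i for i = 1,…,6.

2.3, -1.8, -0.3, -1.8, 0.2, 1.4

h=9: q̂ = 8.8 − 0.5·9 = 4.3; r = 6.6 − 4.3 = 2.3
h=10: q̂ = 8.8 − 0.5·10 = 3.8; r = 2 − 3.8 = -1.8
h=11: q̂ = 8.8 − 0.5·11 = 3.3; r = 3 − 3.3 = -0.3
h=12: q̂ = 8.8 − 0.5·12 = 2.8; r = 1 − 2.8 = -1.8
h=13: q̂ = 8.8 − 0.5·13 = 2.3; r = 2.5 − 2.3 = 0.2
h=14: q̂ = 8.8 − 0.5·14 = 1.8; r = 3.2 − 1.8 = 1.4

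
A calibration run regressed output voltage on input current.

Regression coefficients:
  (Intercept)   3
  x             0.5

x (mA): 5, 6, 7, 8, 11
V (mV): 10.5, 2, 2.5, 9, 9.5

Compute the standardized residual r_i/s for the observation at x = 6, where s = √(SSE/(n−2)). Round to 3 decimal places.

-0.880

x=5: ŷ = 3 + 0.5·5 = 5.5; r = 10.5 − 5.5 = 5
x=6: ŷ = 3 + 0.5·6 = 6; r = 2 − 6 = -4
x=7: ŷ = 3 + 0.5·7 = 6.5; r = 2.5 − 6.5 = -4
x=8: ŷ = 3 + 0.5·8 = 7; r = 9 − 7 = 2
x=11: ŷ = 3 + 0.5·11 = 8.5; r = 9.5 − 8.5 = 1
SSE = 25 + 16 + 16 + 4 + 1 = 62
s = √(62/3) = 4.54606
r/s = -4 / 4.54606 = -0.880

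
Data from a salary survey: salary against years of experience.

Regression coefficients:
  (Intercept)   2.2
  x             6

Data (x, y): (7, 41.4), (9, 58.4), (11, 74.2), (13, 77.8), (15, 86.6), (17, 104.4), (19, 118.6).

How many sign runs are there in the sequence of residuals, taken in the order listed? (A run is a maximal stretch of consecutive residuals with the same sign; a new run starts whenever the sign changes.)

x=7: ŷ = 2.2 + 6·7 = 44.2; r = 41.4 − 44.2 = -2.8
x=9: ŷ = 2.2 + 6·9 = 56.2; r = 58.4 − 56.2 = 2.2
x=11: ŷ = 2.2 + 6·11 = 68.2; r = 74.2 − 68.2 = 6
x=13: ŷ = 2.2 + 6·13 = 80.2; r = 77.8 − 80.2 = -2.4
x=15: ŷ = 2.2 + 6·15 = 92.2; r = 86.6 − 92.2 = -5.6
x=17: ŷ = 2.2 + 6·17 = 104.2; r = 104.4 − 104.2 = 0.2
x=19: ŷ = 2.2 + 6·19 = 116.2; r = 118.6 − 116.2 = 2.4
Signs: − + + − − + +
Runs: −×1, +×2, −×2, +×2 → 4

4 runs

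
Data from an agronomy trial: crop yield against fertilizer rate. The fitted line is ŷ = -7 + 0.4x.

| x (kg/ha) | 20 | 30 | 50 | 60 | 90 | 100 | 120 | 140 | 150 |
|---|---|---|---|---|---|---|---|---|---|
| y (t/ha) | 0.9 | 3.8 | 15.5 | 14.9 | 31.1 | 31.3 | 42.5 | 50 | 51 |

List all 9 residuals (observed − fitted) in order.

-0.1, -1.2, 2.5, -2.1, 2.1, -1.7, 1.5, 1, -2

x=20: ŷ = -7 + 0.4·20 = 1; e = 0.9 − 1 = -0.1
x=30: ŷ = -7 + 0.4·30 = 5; e = 3.8 − 5 = -1.2
x=50: ŷ = -7 + 0.4·50 = 13; e = 15.5 − 13 = 2.5
x=60: ŷ = -7 + 0.4·60 = 17; e = 14.9 − 17 = -2.1
x=90: ŷ = -7 + 0.4·90 = 29; e = 31.1 − 29 = 2.1
x=100: ŷ = -7 + 0.4·100 = 33; e = 31.3 − 33 = -1.7
x=120: ŷ = -7 + 0.4·120 = 41; e = 42.5 − 41 = 1.5
x=140: ŷ = -7 + 0.4·140 = 49; e = 50 − 49 = 1
x=150: ŷ = -7 + 0.4·150 = 53; e = 51 − 53 = -2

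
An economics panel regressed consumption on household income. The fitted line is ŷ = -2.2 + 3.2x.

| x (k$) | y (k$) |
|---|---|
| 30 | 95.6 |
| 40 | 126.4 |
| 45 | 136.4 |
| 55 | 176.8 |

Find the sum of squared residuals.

x=30: ŷ = -2.2 + 3.2·30 = 93.8; r = 95.6 − 93.8 = 1.8
x=40: ŷ = -2.2 + 3.2·40 = 125.8; r = 126.4 − 125.8 = 0.6
x=45: ŷ = -2.2 + 3.2·45 = 141.8; r = 136.4 − 141.8 = -5.4
x=55: ŷ = -2.2 + 3.2·55 = 173.8; r = 176.8 − 173.8 = 3
SSE = 3.24 + 0.36 + 29.16 + 9 = 41.76

SSE = 41.76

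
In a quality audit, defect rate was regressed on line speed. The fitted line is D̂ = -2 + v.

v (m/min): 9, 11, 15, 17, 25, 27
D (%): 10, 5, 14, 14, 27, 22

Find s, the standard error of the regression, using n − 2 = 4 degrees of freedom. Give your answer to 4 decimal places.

v=9: D̂ = -2 + 9 = 7; e = 10 − 7 = 3
v=11: D̂ = -2 + 11 = 9; e = 5 − 9 = -4
v=15: D̂ = -2 + 15 = 13; e = 14 − 13 = 1
v=17: D̂ = -2 + 17 = 15; e = 14 − 15 = -1
v=25: D̂ = -2 + 25 = 23; e = 27 − 23 = 4
v=27: D̂ = -2 + 27 = 25; e = 22 − 25 = -3
SSE = 9 + 16 + 1 + 1 + 16 + 9 = 52
s = √(52/4) = √13 ≈ 3.6056

s = 3.6056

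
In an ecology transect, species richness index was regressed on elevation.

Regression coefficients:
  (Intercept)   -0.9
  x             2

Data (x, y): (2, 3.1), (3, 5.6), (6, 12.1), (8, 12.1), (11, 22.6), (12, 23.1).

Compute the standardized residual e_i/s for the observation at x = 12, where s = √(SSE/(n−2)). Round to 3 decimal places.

0.000

x=2: ŷ = -0.9 + 2·2 = 3.1; e = 3.1 − 3.1 = 0
x=3: ŷ = -0.9 + 2·3 = 5.1; e = 5.6 − 5.1 = 0.5
x=6: ŷ = -0.9 + 2·6 = 11.1; e = 12.1 − 11.1 = 1
x=8: ŷ = -0.9 + 2·8 = 15.1; e = 12.1 − 15.1 = -3
x=11: ŷ = -0.9 + 2·11 = 21.1; e = 22.6 − 21.1 = 1.5
x=12: ŷ = -0.9 + 2·12 = 23.1; e = 23.1 − 23.1 = 0
SSE = 0 + 0.25 + 1 + 9 + 2.25 + 0 = 12.5
s = √(12.5/4) = 1.76777
e/s = 0 / 1.76777 = 0.000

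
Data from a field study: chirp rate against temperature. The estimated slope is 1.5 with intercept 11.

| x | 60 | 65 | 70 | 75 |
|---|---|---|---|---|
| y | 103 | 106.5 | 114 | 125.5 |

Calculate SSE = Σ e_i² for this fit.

SSE = 16

x=60: ŷ = 11 + 1.5·60 = 101; e = 103 − 101 = 2
x=65: ŷ = 11 + 1.5·65 = 108.5; e = 106.5 − 108.5 = -2
x=70: ŷ = 11 + 1.5·70 = 116; e = 114 − 116 = -2
x=75: ŷ = 11 + 1.5·75 = 123.5; e = 125.5 − 123.5 = 2
SSE = 4 + 4 + 4 + 4 = 16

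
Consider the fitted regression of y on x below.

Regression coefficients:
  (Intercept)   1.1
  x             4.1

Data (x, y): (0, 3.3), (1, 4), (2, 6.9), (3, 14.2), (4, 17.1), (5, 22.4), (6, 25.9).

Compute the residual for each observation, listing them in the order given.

x=0: ŷ = 1.1 + 4.1·0 = 1.1; e = 3.3 − 1.1 = 2.2
x=1: ŷ = 1.1 + 4.1·1 = 5.2; e = 4 − 5.2 = -1.2
x=2: ŷ = 1.1 + 4.1·2 = 9.3; e = 6.9 − 9.3 = -2.4
x=3: ŷ = 1.1 + 4.1·3 = 13.4; e = 14.2 − 13.4 = 0.8
x=4: ŷ = 1.1 + 4.1·4 = 17.5; e = 17.1 − 17.5 = -0.4
x=5: ŷ = 1.1 + 4.1·5 = 21.6; e = 22.4 − 21.6 = 0.8
x=6: ŷ = 1.1 + 4.1·6 = 25.7; e = 25.9 − 25.7 = 0.2

2.2, -1.2, -2.4, 0.8, -0.4, 0.8, 0.2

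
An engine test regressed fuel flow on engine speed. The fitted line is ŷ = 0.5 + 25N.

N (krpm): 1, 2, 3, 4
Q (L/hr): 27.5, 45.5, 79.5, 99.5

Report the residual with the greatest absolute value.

N=1: ŷ = 0.5 + 25·1 = 25.5; r = 27.5 − 25.5 = 2
N=2: ŷ = 0.5 + 25·2 = 50.5; r = 45.5 − 50.5 = -5
N=3: ŷ = 0.5 + 25·3 = 75.5; r = 79.5 − 75.5 = 4
N=4: ŷ = 0.5 + 25·4 = 100.5; r = 99.5 − 100.5 = -1
Largest |r| is 5 at N = 2, residual -5.

r = -5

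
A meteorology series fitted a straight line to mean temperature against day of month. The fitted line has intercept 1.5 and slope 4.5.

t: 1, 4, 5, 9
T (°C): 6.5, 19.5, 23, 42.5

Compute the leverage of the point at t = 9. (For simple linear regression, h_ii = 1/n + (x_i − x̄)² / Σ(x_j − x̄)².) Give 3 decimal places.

h = 0.802

t̄ = (1 + 4 + 5 + 9)/4 = 4.75
Σ(t − t̄)² = 14.0625 + 0.5625 + 0.0625 + 18.0625 = 32.75
h = 1/4 + (4.25)²/32.75 = 0.25 + 0.551527 = 0.802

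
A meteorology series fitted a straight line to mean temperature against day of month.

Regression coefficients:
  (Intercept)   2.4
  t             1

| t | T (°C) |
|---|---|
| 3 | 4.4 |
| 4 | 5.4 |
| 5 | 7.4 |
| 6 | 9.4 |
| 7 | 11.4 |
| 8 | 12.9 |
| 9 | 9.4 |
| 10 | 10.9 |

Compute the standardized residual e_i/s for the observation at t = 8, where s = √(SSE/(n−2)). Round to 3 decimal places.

1.387

t=3: T̂ = 2.4 + 3 = 5.4; e = 4.4 − 5.4 = -1
t=4: T̂ = 2.4 + 4 = 6.4; e = 5.4 − 6.4 = -1
t=5: T̂ = 2.4 + 5 = 7.4; e = 7.4 − 7.4 = 0
t=6: T̂ = 2.4 + 6 = 8.4; e = 9.4 − 8.4 = 1
t=7: T̂ = 2.4 + 7 = 9.4; e = 11.4 − 9.4 = 2
t=8: T̂ = 2.4 + 8 = 10.4; e = 12.9 − 10.4 = 2.5
t=9: T̂ = 2.4 + 9 = 11.4; e = 9.4 − 11.4 = -2
t=10: T̂ = 2.4 + 10 = 12.4; e = 10.9 − 12.4 = -1.5
SSE = 1 + 1 + 0 + 1 + 4 + 6.25 + 4 + 2.25 = 19.5
s = √(19.5/6) = 1.80278
e/s = 2.5 / 1.80278 = 1.387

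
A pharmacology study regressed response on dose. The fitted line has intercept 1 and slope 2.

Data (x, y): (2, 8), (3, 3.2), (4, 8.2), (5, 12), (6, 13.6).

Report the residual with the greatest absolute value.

e = -3.8

x=2: ŷ = 1 + 2·2 = 5; e = 8 − 5 = 3
x=3: ŷ = 1 + 2·3 = 7; e = 3.2 − 7 = -3.8
x=4: ŷ = 1 + 2·4 = 9; e = 8.2 − 9 = -0.8
x=5: ŷ = 1 + 2·5 = 11; e = 12 − 11 = 1
x=6: ŷ = 1 + 2·6 = 13; e = 13.6 − 13 = 0.6
Largest |e| is 3.8 at x = 3, residual -3.8.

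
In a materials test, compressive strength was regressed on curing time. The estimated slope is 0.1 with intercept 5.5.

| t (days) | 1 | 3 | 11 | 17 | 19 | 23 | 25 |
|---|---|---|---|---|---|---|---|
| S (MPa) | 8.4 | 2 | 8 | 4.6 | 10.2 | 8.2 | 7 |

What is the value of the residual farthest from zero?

t=1: Ŝ = 5.5 + 0.1·1 = 5.6; r = 8.4 − 5.6 = 2.8
t=3: Ŝ = 5.5 + 0.1·3 = 5.8; r = 2 − 5.8 = -3.8
t=11: Ŝ = 5.5 + 0.1·11 = 6.6; r = 8 − 6.6 = 1.4
t=17: Ŝ = 5.5 + 0.1·17 = 7.2; r = 4.6 − 7.2 = -2.6
t=19: Ŝ = 5.5 + 0.1·19 = 7.4; r = 10.2 − 7.4 = 2.8
t=23: Ŝ = 5.5 + 0.1·23 = 7.8; r = 8.2 − 7.8 = 0.4
t=25: Ŝ = 5.5 + 0.1·25 = 8; r = 7 − 8 = -1
Largest |r| is 3.8 at t = 3, residual -3.8.

r = -3.8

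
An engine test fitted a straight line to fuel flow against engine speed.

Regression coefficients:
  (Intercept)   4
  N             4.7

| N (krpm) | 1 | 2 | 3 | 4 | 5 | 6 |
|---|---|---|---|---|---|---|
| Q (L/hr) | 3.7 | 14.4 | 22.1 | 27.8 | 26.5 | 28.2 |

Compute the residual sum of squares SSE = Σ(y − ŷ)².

SSE = 84

N=1: Q̂ = 4 + 4.7·1 = 8.7; r = 3.7 − 8.7 = -5
N=2: Q̂ = 4 + 4.7·2 = 13.4; r = 14.4 − 13.4 = 1
N=3: Q̂ = 4 + 4.7·3 = 18.1; r = 22.1 − 18.1 = 4
N=4: Q̂ = 4 + 4.7·4 = 22.8; r = 27.8 − 22.8 = 5
N=5: Q̂ = 4 + 4.7·5 = 27.5; r = 26.5 − 27.5 = -1
N=6: Q̂ = 4 + 4.7·6 = 32.2; r = 28.2 − 32.2 = -4
SSE = 25 + 1 + 16 + 25 + 1 + 16 = 84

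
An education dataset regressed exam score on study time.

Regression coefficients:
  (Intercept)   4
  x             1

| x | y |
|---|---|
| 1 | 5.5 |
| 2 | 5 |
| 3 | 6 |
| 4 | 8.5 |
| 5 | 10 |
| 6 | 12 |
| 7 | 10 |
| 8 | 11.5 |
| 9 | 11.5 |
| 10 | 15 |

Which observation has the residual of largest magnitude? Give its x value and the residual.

x=1: ŷ = 4 + 1 = 5; e = 5.5 − 5 = 0.5
x=2: ŷ = 4 + 2 = 6; e = 5 − 6 = -1
x=3: ŷ = 4 + 3 = 7; e = 6 − 7 = -1
x=4: ŷ = 4 + 4 = 8; e = 8.5 − 8 = 0.5
x=5: ŷ = 4 + 5 = 9; e = 10 − 9 = 1
x=6: ŷ = 4 + 6 = 10; e = 12 − 10 = 2
x=7: ŷ = 4 + 7 = 11; e = 10 − 11 = -1
x=8: ŷ = 4 + 8 = 12; e = 11.5 − 12 = -0.5
x=9: ŷ = 4 + 9 = 13; e = 11.5 − 13 = -1.5
x=10: ŷ = 4 + 10 = 14; e = 15 − 14 = 1
Largest |e| is 2 at x = 6, residual 2.

x = 6, e = 2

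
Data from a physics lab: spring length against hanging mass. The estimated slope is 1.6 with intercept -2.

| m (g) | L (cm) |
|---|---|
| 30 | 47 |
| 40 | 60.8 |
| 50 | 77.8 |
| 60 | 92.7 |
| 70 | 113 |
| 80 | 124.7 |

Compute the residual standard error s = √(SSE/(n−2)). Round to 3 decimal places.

s = 1.927

m=30: ŷ = -2 + 1.6·30 = 46; e = 47 − 46 = 1
m=40: ŷ = -2 + 1.6·40 = 62; e = 60.8 − 62 = -1.2
m=50: ŷ = -2 + 1.6·50 = 78; e = 77.8 − 78 = -0.2
m=60: ŷ = -2 + 1.6·60 = 94; e = 92.7 − 94 = -1.3
m=70: ŷ = -2 + 1.6·70 = 110; e = 113 − 110 = 3
m=80: ŷ = -2 + 1.6·80 = 126; e = 124.7 − 126 = -1.3
SSE = 1 + 1.44 + 0.04 + 1.69 + 9 + 1.69 = 14.86
s = √(14.86/4) = √3.715 ≈ 1.927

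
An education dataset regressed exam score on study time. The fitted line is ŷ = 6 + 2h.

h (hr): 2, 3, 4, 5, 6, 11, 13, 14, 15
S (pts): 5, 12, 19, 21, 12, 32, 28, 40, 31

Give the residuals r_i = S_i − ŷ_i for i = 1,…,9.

-5, 0, 5, 5, -6, 4, -4, 6, -5

h=2: ŷ = 6 + 2·2 = 10; r = 5 − 10 = -5
h=3: ŷ = 6 + 2·3 = 12; r = 12 − 12 = 0
h=4: ŷ = 6 + 2·4 = 14; r = 19 − 14 = 5
h=5: ŷ = 6 + 2·5 = 16; r = 21 − 16 = 5
h=6: ŷ = 6 + 2·6 = 18; r = 12 − 18 = -6
h=11: ŷ = 6 + 2·11 = 28; r = 32 − 28 = 4
h=13: ŷ = 6 + 2·13 = 32; r = 28 − 32 = -4
h=14: ŷ = 6 + 2·14 = 34; r = 40 − 34 = 6
h=15: ŷ = 6 + 2·15 = 36; r = 31 − 36 = -5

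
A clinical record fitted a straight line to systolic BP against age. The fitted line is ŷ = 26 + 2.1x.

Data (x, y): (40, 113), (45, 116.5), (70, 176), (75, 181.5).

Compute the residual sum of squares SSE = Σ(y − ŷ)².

x=40: ŷ = 26 + 2.1·40 = 110; e = 113 − 110 = 3
x=45: ŷ = 26 + 2.1·45 = 120.5; e = 116.5 − 120.5 = -4
x=70: ŷ = 26 + 2.1·70 = 173; e = 176 − 173 = 3
x=75: ŷ = 26 + 2.1·75 = 183.5; e = 181.5 − 183.5 = -2
SSE = 9 + 16 + 9 + 4 = 38

SSE = 38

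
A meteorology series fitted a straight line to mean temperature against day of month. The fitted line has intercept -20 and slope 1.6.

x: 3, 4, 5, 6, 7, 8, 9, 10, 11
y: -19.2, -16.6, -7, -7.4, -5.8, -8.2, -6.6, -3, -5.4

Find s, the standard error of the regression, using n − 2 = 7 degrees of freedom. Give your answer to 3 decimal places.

x=3: ŷ = -20 + 1.6·3 = -15.2; r = -19.2 − (-15.2) = -4
x=4: ŷ = -20 + 1.6·4 = -13.6; r = -16.6 − (-13.6) = -3
x=5: ŷ = -20 + 1.6·5 = -12; r = -7 − (-12) = 5
x=6: ŷ = -20 + 1.6·6 = -10.4; r = -7.4 − (-10.4) = 3
x=7: ŷ = -20 + 1.6·7 = -8.8; r = -5.8 − (-8.8) = 3
x=8: ŷ = -20 + 1.6·8 = -7.2; r = -8.2 − (-7.2) = -1
x=9: ŷ = -20 + 1.6·9 = -5.6; r = -6.6 − (-5.6) = -1
x=10: ŷ = -20 + 1.6·10 = -4; r = -3 − (-4) = 1
x=11: ŷ = -20 + 1.6·11 = -2.4; r = -5.4 − (-2.4) = -3
SSE = 16 + 9 + 25 + 9 + 9 + 1 + 1 + 1 + 9 = 80
s = √(80/7) = √11.4286 ≈ 3.381

s = 3.381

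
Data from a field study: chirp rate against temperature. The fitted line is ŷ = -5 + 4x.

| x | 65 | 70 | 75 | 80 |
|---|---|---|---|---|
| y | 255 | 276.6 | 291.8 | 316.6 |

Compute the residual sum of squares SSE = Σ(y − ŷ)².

x=65: ŷ = -5 + 4·65 = 255; e = 255 − 255 = 0
x=70: ŷ = -5 + 4·70 = 275; e = 276.6 − 275 = 1.6
x=75: ŷ = -5 + 4·75 = 295; e = 291.8 − 295 = -3.2
x=80: ŷ = -5 + 4·80 = 315; e = 316.6 − 315 = 1.6
SSE = 0 + 2.56 + 10.24 + 2.56 = 15.36

SSE = 15.36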